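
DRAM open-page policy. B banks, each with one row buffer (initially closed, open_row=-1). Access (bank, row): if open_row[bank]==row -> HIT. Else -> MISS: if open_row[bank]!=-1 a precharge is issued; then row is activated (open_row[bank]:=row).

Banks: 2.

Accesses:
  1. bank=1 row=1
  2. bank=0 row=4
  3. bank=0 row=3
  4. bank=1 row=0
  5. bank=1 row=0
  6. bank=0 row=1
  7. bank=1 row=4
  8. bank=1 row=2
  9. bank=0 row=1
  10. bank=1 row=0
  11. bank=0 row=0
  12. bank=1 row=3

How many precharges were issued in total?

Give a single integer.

Acc 1: bank1 row1 -> MISS (open row1); precharges=0
Acc 2: bank0 row4 -> MISS (open row4); precharges=0
Acc 3: bank0 row3 -> MISS (open row3); precharges=1
Acc 4: bank1 row0 -> MISS (open row0); precharges=2
Acc 5: bank1 row0 -> HIT
Acc 6: bank0 row1 -> MISS (open row1); precharges=3
Acc 7: bank1 row4 -> MISS (open row4); precharges=4
Acc 8: bank1 row2 -> MISS (open row2); precharges=5
Acc 9: bank0 row1 -> HIT
Acc 10: bank1 row0 -> MISS (open row0); precharges=6
Acc 11: bank0 row0 -> MISS (open row0); precharges=7
Acc 12: bank1 row3 -> MISS (open row3); precharges=8

Answer: 8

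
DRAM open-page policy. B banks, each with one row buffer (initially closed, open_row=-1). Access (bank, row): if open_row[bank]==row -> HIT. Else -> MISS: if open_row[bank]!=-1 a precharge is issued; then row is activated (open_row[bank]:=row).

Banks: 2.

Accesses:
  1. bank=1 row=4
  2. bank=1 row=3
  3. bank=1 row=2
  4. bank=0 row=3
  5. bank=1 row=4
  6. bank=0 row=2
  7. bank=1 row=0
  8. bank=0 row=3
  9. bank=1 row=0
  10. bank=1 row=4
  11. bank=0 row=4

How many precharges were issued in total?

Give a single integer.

Answer: 8

Derivation:
Acc 1: bank1 row4 -> MISS (open row4); precharges=0
Acc 2: bank1 row3 -> MISS (open row3); precharges=1
Acc 3: bank1 row2 -> MISS (open row2); precharges=2
Acc 4: bank0 row3 -> MISS (open row3); precharges=2
Acc 5: bank1 row4 -> MISS (open row4); precharges=3
Acc 6: bank0 row2 -> MISS (open row2); precharges=4
Acc 7: bank1 row0 -> MISS (open row0); precharges=5
Acc 8: bank0 row3 -> MISS (open row3); precharges=6
Acc 9: bank1 row0 -> HIT
Acc 10: bank1 row4 -> MISS (open row4); precharges=7
Acc 11: bank0 row4 -> MISS (open row4); precharges=8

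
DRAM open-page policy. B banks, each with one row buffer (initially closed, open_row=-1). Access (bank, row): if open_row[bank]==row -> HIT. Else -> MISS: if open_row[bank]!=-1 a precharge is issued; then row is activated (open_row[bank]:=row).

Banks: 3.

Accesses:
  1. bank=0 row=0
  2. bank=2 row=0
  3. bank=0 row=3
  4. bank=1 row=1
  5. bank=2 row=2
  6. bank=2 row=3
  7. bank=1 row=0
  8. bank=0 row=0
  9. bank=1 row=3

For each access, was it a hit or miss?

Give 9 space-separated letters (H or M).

Acc 1: bank0 row0 -> MISS (open row0); precharges=0
Acc 2: bank2 row0 -> MISS (open row0); precharges=0
Acc 3: bank0 row3 -> MISS (open row3); precharges=1
Acc 4: bank1 row1 -> MISS (open row1); precharges=1
Acc 5: bank2 row2 -> MISS (open row2); precharges=2
Acc 6: bank2 row3 -> MISS (open row3); precharges=3
Acc 7: bank1 row0 -> MISS (open row0); precharges=4
Acc 8: bank0 row0 -> MISS (open row0); precharges=5
Acc 9: bank1 row3 -> MISS (open row3); precharges=6

Answer: M M M M M M M M M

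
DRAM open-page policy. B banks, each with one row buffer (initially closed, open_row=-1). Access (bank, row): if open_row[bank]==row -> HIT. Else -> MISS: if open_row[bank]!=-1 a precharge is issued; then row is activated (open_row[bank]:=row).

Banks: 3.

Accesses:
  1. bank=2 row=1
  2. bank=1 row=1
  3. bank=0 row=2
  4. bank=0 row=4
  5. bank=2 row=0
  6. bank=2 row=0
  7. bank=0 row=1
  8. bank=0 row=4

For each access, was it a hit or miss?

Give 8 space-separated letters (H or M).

Answer: M M M M M H M M

Derivation:
Acc 1: bank2 row1 -> MISS (open row1); precharges=0
Acc 2: bank1 row1 -> MISS (open row1); precharges=0
Acc 3: bank0 row2 -> MISS (open row2); precharges=0
Acc 4: bank0 row4 -> MISS (open row4); precharges=1
Acc 5: bank2 row0 -> MISS (open row0); precharges=2
Acc 6: bank2 row0 -> HIT
Acc 7: bank0 row1 -> MISS (open row1); precharges=3
Acc 8: bank0 row4 -> MISS (open row4); precharges=4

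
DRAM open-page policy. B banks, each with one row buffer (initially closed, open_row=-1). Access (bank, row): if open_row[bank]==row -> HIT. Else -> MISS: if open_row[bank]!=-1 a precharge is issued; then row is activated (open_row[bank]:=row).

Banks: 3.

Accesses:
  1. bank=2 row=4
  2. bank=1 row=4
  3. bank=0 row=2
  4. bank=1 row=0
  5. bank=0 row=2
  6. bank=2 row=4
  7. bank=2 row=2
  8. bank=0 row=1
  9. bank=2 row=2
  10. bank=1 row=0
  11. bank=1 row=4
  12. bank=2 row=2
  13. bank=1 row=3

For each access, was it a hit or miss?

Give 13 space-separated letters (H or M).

Answer: M M M M H H M M H H M H M

Derivation:
Acc 1: bank2 row4 -> MISS (open row4); precharges=0
Acc 2: bank1 row4 -> MISS (open row4); precharges=0
Acc 3: bank0 row2 -> MISS (open row2); precharges=0
Acc 4: bank1 row0 -> MISS (open row0); precharges=1
Acc 5: bank0 row2 -> HIT
Acc 6: bank2 row4 -> HIT
Acc 7: bank2 row2 -> MISS (open row2); precharges=2
Acc 8: bank0 row1 -> MISS (open row1); precharges=3
Acc 9: bank2 row2 -> HIT
Acc 10: bank1 row0 -> HIT
Acc 11: bank1 row4 -> MISS (open row4); precharges=4
Acc 12: bank2 row2 -> HIT
Acc 13: bank1 row3 -> MISS (open row3); precharges=5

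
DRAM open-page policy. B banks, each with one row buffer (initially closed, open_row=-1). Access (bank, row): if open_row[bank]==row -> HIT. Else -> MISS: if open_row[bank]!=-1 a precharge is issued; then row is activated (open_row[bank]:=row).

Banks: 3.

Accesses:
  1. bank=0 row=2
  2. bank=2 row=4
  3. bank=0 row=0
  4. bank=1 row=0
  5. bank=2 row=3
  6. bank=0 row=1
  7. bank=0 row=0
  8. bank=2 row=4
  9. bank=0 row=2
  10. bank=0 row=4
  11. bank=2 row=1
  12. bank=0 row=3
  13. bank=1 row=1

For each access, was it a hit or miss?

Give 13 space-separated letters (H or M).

Answer: M M M M M M M M M M M M M

Derivation:
Acc 1: bank0 row2 -> MISS (open row2); precharges=0
Acc 2: bank2 row4 -> MISS (open row4); precharges=0
Acc 3: bank0 row0 -> MISS (open row0); precharges=1
Acc 4: bank1 row0 -> MISS (open row0); precharges=1
Acc 5: bank2 row3 -> MISS (open row3); precharges=2
Acc 6: bank0 row1 -> MISS (open row1); precharges=3
Acc 7: bank0 row0 -> MISS (open row0); precharges=4
Acc 8: bank2 row4 -> MISS (open row4); precharges=5
Acc 9: bank0 row2 -> MISS (open row2); precharges=6
Acc 10: bank0 row4 -> MISS (open row4); precharges=7
Acc 11: bank2 row1 -> MISS (open row1); precharges=8
Acc 12: bank0 row3 -> MISS (open row3); precharges=9
Acc 13: bank1 row1 -> MISS (open row1); precharges=10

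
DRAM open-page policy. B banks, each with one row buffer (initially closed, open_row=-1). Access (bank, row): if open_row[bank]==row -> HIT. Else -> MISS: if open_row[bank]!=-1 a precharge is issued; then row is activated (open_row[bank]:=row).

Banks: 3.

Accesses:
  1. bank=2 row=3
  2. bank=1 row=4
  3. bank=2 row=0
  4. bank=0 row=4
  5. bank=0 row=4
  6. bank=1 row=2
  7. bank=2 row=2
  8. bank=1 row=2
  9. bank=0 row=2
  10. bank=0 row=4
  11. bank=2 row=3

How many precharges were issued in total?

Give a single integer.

Answer: 6

Derivation:
Acc 1: bank2 row3 -> MISS (open row3); precharges=0
Acc 2: bank1 row4 -> MISS (open row4); precharges=0
Acc 3: bank2 row0 -> MISS (open row0); precharges=1
Acc 4: bank0 row4 -> MISS (open row4); precharges=1
Acc 5: bank0 row4 -> HIT
Acc 6: bank1 row2 -> MISS (open row2); precharges=2
Acc 7: bank2 row2 -> MISS (open row2); precharges=3
Acc 8: bank1 row2 -> HIT
Acc 9: bank0 row2 -> MISS (open row2); precharges=4
Acc 10: bank0 row4 -> MISS (open row4); precharges=5
Acc 11: bank2 row3 -> MISS (open row3); precharges=6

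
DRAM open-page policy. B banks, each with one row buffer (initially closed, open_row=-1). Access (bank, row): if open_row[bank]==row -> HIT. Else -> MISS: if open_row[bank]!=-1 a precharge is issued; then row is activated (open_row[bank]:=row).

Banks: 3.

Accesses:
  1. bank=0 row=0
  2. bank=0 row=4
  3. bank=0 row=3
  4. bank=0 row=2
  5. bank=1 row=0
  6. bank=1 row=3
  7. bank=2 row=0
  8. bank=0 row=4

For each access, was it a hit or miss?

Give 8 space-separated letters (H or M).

Answer: M M M M M M M M

Derivation:
Acc 1: bank0 row0 -> MISS (open row0); precharges=0
Acc 2: bank0 row4 -> MISS (open row4); precharges=1
Acc 3: bank0 row3 -> MISS (open row3); precharges=2
Acc 4: bank0 row2 -> MISS (open row2); precharges=3
Acc 5: bank1 row0 -> MISS (open row0); precharges=3
Acc 6: bank1 row3 -> MISS (open row3); precharges=4
Acc 7: bank2 row0 -> MISS (open row0); precharges=4
Acc 8: bank0 row4 -> MISS (open row4); precharges=5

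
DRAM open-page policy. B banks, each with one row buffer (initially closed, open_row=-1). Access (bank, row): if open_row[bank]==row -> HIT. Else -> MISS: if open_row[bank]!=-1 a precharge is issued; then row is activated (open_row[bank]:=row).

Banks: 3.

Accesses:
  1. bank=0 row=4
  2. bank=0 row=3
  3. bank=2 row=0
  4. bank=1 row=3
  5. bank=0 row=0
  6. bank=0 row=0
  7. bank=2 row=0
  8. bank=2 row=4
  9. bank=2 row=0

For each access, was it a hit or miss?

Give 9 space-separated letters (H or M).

Acc 1: bank0 row4 -> MISS (open row4); precharges=0
Acc 2: bank0 row3 -> MISS (open row3); precharges=1
Acc 3: bank2 row0 -> MISS (open row0); precharges=1
Acc 4: bank1 row3 -> MISS (open row3); precharges=1
Acc 5: bank0 row0 -> MISS (open row0); precharges=2
Acc 6: bank0 row0 -> HIT
Acc 7: bank2 row0 -> HIT
Acc 8: bank2 row4 -> MISS (open row4); precharges=3
Acc 9: bank2 row0 -> MISS (open row0); precharges=4

Answer: M M M M M H H M M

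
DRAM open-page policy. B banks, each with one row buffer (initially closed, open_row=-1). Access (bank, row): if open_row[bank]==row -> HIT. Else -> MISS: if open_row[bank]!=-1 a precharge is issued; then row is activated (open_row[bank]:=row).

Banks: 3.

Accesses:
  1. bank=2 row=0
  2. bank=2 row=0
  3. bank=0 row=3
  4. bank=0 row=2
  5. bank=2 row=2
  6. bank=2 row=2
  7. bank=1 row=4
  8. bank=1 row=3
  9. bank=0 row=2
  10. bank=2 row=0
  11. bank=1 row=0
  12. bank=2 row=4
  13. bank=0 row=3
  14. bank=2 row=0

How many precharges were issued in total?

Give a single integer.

Answer: 8

Derivation:
Acc 1: bank2 row0 -> MISS (open row0); precharges=0
Acc 2: bank2 row0 -> HIT
Acc 3: bank0 row3 -> MISS (open row3); precharges=0
Acc 4: bank0 row2 -> MISS (open row2); precharges=1
Acc 5: bank2 row2 -> MISS (open row2); precharges=2
Acc 6: bank2 row2 -> HIT
Acc 7: bank1 row4 -> MISS (open row4); precharges=2
Acc 8: bank1 row3 -> MISS (open row3); precharges=3
Acc 9: bank0 row2 -> HIT
Acc 10: bank2 row0 -> MISS (open row0); precharges=4
Acc 11: bank1 row0 -> MISS (open row0); precharges=5
Acc 12: bank2 row4 -> MISS (open row4); precharges=6
Acc 13: bank0 row3 -> MISS (open row3); precharges=7
Acc 14: bank2 row0 -> MISS (open row0); precharges=8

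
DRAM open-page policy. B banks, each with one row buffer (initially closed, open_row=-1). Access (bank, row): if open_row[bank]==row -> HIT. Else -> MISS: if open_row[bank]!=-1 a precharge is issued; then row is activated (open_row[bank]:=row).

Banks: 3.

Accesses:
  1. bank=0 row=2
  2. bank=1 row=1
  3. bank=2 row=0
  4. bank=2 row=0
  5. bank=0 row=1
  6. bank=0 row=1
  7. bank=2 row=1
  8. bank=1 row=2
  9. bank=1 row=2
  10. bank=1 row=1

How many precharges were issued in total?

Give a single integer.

Answer: 4

Derivation:
Acc 1: bank0 row2 -> MISS (open row2); precharges=0
Acc 2: bank1 row1 -> MISS (open row1); precharges=0
Acc 3: bank2 row0 -> MISS (open row0); precharges=0
Acc 4: bank2 row0 -> HIT
Acc 5: bank0 row1 -> MISS (open row1); precharges=1
Acc 6: bank0 row1 -> HIT
Acc 7: bank2 row1 -> MISS (open row1); precharges=2
Acc 8: bank1 row2 -> MISS (open row2); precharges=3
Acc 9: bank1 row2 -> HIT
Acc 10: bank1 row1 -> MISS (open row1); precharges=4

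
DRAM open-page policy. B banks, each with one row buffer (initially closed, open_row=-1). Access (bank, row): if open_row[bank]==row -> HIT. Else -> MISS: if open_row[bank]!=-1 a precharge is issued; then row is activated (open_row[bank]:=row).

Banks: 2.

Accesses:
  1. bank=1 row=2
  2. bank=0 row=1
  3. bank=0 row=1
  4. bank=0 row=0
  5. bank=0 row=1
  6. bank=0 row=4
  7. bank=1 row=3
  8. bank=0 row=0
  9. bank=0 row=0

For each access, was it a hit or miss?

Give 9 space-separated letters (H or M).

Answer: M M H M M M M M H

Derivation:
Acc 1: bank1 row2 -> MISS (open row2); precharges=0
Acc 2: bank0 row1 -> MISS (open row1); precharges=0
Acc 3: bank0 row1 -> HIT
Acc 4: bank0 row0 -> MISS (open row0); precharges=1
Acc 5: bank0 row1 -> MISS (open row1); precharges=2
Acc 6: bank0 row4 -> MISS (open row4); precharges=3
Acc 7: bank1 row3 -> MISS (open row3); precharges=4
Acc 8: bank0 row0 -> MISS (open row0); precharges=5
Acc 9: bank0 row0 -> HIT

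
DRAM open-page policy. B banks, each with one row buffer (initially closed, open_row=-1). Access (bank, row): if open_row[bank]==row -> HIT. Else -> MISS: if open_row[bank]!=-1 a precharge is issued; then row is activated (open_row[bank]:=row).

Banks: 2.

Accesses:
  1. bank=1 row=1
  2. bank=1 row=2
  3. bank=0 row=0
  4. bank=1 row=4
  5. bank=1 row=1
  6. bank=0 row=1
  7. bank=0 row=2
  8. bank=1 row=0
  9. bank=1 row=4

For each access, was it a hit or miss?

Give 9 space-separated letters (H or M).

Answer: M M M M M M M M M

Derivation:
Acc 1: bank1 row1 -> MISS (open row1); precharges=0
Acc 2: bank1 row2 -> MISS (open row2); precharges=1
Acc 3: bank0 row0 -> MISS (open row0); precharges=1
Acc 4: bank1 row4 -> MISS (open row4); precharges=2
Acc 5: bank1 row1 -> MISS (open row1); precharges=3
Acc 6: bank0 row1 -> MISS (open row1); precharges=4
Acc 7: bank0 row2 -> MISS (open row2); precharges=5
Acc 8: bank1 row0 -> MISS (open row0); precharges=6
Acc 9: bank1 row4 -> MISS (open row4); precharges=7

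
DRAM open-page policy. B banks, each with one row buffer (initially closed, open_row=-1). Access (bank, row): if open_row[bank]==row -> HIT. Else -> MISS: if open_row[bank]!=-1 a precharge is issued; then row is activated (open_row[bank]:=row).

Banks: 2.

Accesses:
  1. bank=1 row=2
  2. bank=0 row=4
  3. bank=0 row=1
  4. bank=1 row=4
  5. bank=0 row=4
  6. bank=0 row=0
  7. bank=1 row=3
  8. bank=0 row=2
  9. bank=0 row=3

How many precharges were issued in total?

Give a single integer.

Acc 1: bank1 row2 -> MISS (open row2); precharges=0
Acc 2: bank0 row4 -> MISS (open row4); precharges=0
Acc 3: bank0 row1 -> MISS (open row1); precharges=1
Acc 4: bank1 row4 -> MISS (open row4); precharges=2
Acc 5: bank0 row4 -> MISS (open row4); precharges=3
Acc 6: bank0 row0 -> MISS (open row0); precharges=4
Acc 7: bank1 row3 -> MISS (open row3); precharges=5
Acc 8: bank0 row2 -> MISS (open row2); precharges=6
Acc 9: bank0 row3 -> MISS (open row3); precharges=7

Answer: 7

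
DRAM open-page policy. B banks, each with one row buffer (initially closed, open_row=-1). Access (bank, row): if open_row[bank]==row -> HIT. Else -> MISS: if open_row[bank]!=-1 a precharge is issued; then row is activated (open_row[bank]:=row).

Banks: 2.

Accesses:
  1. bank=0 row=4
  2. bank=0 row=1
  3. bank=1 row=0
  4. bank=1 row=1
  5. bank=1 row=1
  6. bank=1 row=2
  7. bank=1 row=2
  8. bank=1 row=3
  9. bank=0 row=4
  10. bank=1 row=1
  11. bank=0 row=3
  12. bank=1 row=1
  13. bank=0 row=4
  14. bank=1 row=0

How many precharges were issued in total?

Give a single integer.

Answer: 9

Derivation:
Acc 1: bank0 row4 -> MISS (open row4); precharges=0
Acc 2: bank0 row1 -> MISS (open row1); precharges=1
Acc 3: bank1 row0 -> MISS (open row0); precharges=1
Acc 4: bank1 row1 -> MISS (open row1); precharges=2
Acc 5: bank1 row1 -> HIT
Acc 6: bank1 row2 -> MISS (open row2); precharges=3
Acc 7: bank1 row2 -> HIT
Acc 8: bank1 row3 -> MISS (open row3); precharges=4
Acc 9: bank0 row4 -> MISS (open row4); precharges=5
Acc 10: bank1 row1 -> MISS (open row1); precharges=6
Acc 11: bank0 row3 -> MISS (open row3); precharges=7
Acc 12: bank1 row1 -> HIT
Acc 13: bank0 row4 -> MISS (open row4); precharges=8
Acc 14: bank1 row0 -> MISS (open row0); precharges=9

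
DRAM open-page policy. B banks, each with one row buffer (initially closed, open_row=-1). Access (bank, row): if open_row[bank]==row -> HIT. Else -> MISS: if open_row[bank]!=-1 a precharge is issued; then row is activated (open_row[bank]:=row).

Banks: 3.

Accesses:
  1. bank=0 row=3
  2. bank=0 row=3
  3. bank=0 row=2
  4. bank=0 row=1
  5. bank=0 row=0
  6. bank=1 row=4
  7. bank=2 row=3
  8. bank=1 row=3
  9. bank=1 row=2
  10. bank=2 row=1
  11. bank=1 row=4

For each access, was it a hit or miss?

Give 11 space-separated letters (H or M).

Acc 1: bank0 row3 -> MISS (open row3); precharges=0
Acc 2: bank0 row3 -> HIT
Acc 3: bank0 row2 -> MISS (open row2); precharges=1
Acc 4: bank0 row1 -> MISS (open row1); precharges=2
Acc 5: bank0 row0 -> MISS (open row0); precharges=3
Acc 6: bank1 row4 -> MISS (open row4); precharges=3
Acc 7: bank2 row3 -> MISS (open row3); precharges=3
Acc 8: bank1 row3 -> MISS (open row3); precharges=4
Acc 9: bank1 row2 -> MISS (open row2); precharges=5
Acc 10: bank2 row1 -> MISS (open row1); precharges=6
Acc 11: bank1 row4 -> MISS (open row4); precharges=7

Answer: M H M M M M M M M M M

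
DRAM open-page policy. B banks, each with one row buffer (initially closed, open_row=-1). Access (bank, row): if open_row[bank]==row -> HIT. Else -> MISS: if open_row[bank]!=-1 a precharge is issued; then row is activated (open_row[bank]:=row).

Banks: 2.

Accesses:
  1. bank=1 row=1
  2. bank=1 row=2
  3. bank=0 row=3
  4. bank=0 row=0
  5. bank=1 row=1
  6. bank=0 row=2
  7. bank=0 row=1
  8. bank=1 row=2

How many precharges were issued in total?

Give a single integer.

Acc 1: bank1 row1 -> MISS (open row1); precharges=0
Acc 2: bank1 row2 -> MISS (open row2); precharges=1
Acc 3: bank0 row3 -> MISS (open row3); precharges=1
Acc 4: bank0 row0 -> MISS (open row0); precharges=2
Acc 5: bank1 row1 -> MISS (open row1); precharges=3
Acc 6: bank0 row2 -> MISS (open row2); precharges=4
Acc 7: bank0 row1 -> MISS (open row1); precharges=5
Acc 8: bank1 row2 -> MISS (open row2); precharges=6

Answer: 6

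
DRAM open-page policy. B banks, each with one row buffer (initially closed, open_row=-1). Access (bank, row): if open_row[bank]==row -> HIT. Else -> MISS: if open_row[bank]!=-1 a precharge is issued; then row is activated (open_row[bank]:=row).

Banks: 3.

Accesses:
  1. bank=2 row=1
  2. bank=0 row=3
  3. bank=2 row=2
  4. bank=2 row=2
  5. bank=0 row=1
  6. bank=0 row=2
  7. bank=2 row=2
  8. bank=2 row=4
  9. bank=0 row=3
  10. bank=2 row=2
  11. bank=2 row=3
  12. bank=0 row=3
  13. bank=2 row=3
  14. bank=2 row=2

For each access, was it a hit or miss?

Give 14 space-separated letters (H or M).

Answer: M M M H M M H M M M M H H M

Derivation:
Acc 1: bank2 row1 -> MISS (open row1); precharges=0
Acc 2: bank0 row3 -> MISS (open row3); precharges=0
Acc 3: bank2 row2 -> MISS (open row2); precharges=1
Acc 4: bank2 row2 -> HIT
Acc 5: bank0 row1 -> MISS (open row1); precharges=2
Acc 6: bank0 row2 -> MISS (open row2); precharges=3
Acc 7: bank2 row2 -> HIT
Acc 8: bank2 row4 -> MISS (open row4); precharges=4
Acc 9: bank0 row3 -> MISS (open row3); precharges=5
Acc 10: bank2 row2 -> MISS (open row2); precharges=6
Acc 11: bank2 row3 -> MISS (open row3); precharges=7
Acc 12: bank0 row3 -> HIT
Acc 13: bank2 row3 -> HIT
Acc 14: bank2 row2 -> MISS (open row2); precharges=8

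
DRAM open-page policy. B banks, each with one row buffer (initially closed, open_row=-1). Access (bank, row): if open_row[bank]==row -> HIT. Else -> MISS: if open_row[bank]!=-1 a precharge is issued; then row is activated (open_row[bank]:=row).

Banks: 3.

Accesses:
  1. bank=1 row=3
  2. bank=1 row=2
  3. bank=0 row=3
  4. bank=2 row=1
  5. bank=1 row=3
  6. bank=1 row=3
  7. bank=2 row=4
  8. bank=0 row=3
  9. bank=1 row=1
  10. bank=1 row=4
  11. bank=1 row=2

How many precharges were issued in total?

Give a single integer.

Acc 1: bank1 row3 -> MISS (open row3); precharges=0
Acc 2: bank1 row2 -> MISS (open row2); precharges=1
Acc 3: bank0 row3 -> MISS (open row3); precharges=1
Acc 4: bank2 row1 -> MISS (open row1); precharges=1
Acc 5: bank1 row3 -> MISS (open row3); precharges=2
Acc 6: bank1 row3 -> HIT
Acc 7: bank2 row4 -> MISS (open row4); precharges=3
Acc 8: bank0 row3 -> HIT
Acc 9: bank1 row1 -> MISS (open row1); precharges=4
Acc 10: bank1 row4 -> MISS (open row4); precharges=5
Acc 11: bank1 row2 -> MISS (open row2); precharges=6

Answer: 6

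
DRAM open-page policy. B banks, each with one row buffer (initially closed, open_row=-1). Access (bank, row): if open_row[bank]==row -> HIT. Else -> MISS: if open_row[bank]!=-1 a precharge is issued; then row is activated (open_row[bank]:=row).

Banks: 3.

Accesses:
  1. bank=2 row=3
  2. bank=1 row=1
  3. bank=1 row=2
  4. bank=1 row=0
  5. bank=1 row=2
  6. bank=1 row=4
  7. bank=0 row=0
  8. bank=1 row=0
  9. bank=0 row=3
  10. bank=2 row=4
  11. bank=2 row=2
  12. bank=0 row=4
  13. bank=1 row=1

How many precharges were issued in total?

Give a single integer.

Answer: 10

Derivation:
Acc 1: bank2 row3 -> MISS (open row3); precharges=0
Acc 2: bank1 row1 -> MISS (open row1); precharges=0
Acc 3: bank1 row2 -> MISS (open row2); precharges=1
Acc 4: bank1 row0 -> MISS (open row0); precharges=2
Acc 5: bank1 row2 -> MISS (open row2); precharges=3
Acc 6: bank1 row4 -> MISS (open row4); precharges=4
Acc 7: bank0 row0 -> MISS (open row0); precharges=4
Acc 8: bank1 row0 -> MISS (open row0); precharges=5
Acc 9: bank0 row3 -> MISS (open row3); precharges=6
Acc 10: bank2 row4 -> MISS (open row4); precharges=7
Acc 11: bank2 row2 -> MISS (open row2); precharges=8
Acc 12: bank0 row4 -> MISS (open row4); precharges=9
Acc 13: bank1 row1 -> MISS (open row1); precharges=10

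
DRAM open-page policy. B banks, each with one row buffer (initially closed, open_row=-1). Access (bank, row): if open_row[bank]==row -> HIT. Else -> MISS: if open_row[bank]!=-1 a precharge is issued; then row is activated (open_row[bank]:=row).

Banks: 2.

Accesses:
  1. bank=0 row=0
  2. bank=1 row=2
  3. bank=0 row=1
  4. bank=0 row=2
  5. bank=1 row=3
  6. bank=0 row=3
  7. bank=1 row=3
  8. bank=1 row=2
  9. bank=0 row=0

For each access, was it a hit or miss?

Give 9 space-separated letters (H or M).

Answer: M M M M M M H M M

Derivation:
Acc 1: bank0 row0 -> MISS (open row0); precharges=0
Acc 2: bank1 row2 -> MISS (open row2); precharges=0
Acc 3: bank0 row1 -> MISS (open row1); precharges=1
Acc 4: bank0 row2 -> MISS (open row2); precharges=2
Acc 5: bank1 row3 -> MISS (open row3); precharges=3
Acc 6: bank0 row3 -> MISS (open row3); precharges=4
Acc 7: bank1 row3 -> HIT
Acc 8: bank1 row2 -> MISS (open row2); precharges=5
Acc 9: bank0 row0 -> MISS (open row0); precharges=6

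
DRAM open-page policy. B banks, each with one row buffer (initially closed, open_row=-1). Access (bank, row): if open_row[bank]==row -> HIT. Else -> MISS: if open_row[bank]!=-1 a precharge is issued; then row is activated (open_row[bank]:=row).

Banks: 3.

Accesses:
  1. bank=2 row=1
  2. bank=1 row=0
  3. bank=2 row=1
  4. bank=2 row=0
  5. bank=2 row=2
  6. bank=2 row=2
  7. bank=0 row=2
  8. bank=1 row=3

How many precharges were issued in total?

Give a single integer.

Acc 1: bank2 row1 -> MISS (open row1); precharges=0
Acc 2: bank1 row0 -> MISS (open row0); precharges=0
Acc 3: bank2 row1 -> HIT
Acc 4: bank2 row0 -> MISS (open row0); precharges=1
Acc 5: bank2 row2 -> MISS (open row2); precharges=2
Acc 6: bank2 row2 -> HIT
Acc 7: bank0 row2 -> MISS (open row2); precharges=2
Acc 8: bank1 row3 -> MISS (open row3); precharges=3

Answer: 3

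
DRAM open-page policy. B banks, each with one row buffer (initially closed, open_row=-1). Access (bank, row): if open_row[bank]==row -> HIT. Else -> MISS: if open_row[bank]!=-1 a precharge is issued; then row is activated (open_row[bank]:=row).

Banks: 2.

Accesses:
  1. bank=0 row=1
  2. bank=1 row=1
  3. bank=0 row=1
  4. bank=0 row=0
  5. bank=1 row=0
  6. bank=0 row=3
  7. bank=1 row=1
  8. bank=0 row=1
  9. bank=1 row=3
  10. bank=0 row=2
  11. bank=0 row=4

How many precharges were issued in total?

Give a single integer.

Acc 1: bank0 row1 -> MISS (open row1); precharges=0
Acc 2: bank1 row1 -> MISS (open row1); precharges=0
Acc 3: bank0 row1 -> HIT
Acc 4: bank0 row0 -> MISS (open row0); precharges=1
Acc 5: bank1 row0 -> MISS (open row0); precharges=2
Acc 6: bank0 row3 -> MISS (open row3); precharges=3
Acc 7: bank1 row1 -> MISS (open row1); precharges=4
Acc 8: bank0 row1 -> MISS (open row1); precharges=5
Acc 9: bank1 row3 -> MISS (open row3); precharges=6
Acc 10: bank0 row2 -> MISS (open row2); precharges=7
Acc 11: bank0 row4 -> MISS (open row4); precharges=8

Answer: 8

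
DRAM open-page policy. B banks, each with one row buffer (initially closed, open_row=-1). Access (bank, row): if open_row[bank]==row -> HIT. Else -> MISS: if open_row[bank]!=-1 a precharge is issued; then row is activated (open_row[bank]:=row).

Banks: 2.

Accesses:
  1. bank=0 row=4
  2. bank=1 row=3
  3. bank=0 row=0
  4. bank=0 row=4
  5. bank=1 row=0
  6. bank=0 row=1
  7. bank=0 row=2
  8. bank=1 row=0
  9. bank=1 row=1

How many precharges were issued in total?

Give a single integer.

Acc 1: bank0 row4 -> MISS (open row4); precharges=0
Acc 2: bank1 row3 -> MISS (open row3); precharges=0
Acc 3: bank0 row0 -> MISS (open row0); precharges=1
Acc 4: bank0 row4 -> MISS (open row4); precharges=2
Acc 5: bank1 row0 -> MISS (open row0); precharges=3
Acc 6: bank0 row1 -> MISS (open row1); precharges=4
Acc 7: bank0 row2 -> MISS (open row2); precharges=5
Acc 8: bank1 row0 -> HIT
Acc 9: bank1 row1 -> MISS (open row1); precharges=6

Answer: 6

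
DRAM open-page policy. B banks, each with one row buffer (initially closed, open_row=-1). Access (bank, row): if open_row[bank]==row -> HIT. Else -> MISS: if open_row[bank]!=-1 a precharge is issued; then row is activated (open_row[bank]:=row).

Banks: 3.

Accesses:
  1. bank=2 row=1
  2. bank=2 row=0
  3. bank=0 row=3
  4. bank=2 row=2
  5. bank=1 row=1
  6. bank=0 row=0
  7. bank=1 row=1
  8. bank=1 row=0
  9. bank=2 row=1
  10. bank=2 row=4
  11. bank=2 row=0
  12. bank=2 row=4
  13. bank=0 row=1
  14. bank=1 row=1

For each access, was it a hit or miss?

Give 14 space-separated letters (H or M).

Answer: M M M M M M H M M M M M M M

Derivation:
Acc 1: bank2 row1 -> MISS (open row1); precharges=0
Acc 2: bank2 row0 -> MISS (open row0); precharges=1
Acc 3: bank0 row3 -> MISS (open row3); precharges=1
Acc 4: bank2 row2 -> MISS (open row2); precharges=2
Acc 5: bank1 row1 -> MISS (open row1); precharges=2
Acc 6: bank0 row0 -> MISS (open row0); precharges=3
Acc 7: bank1 row1 -> HIT
Acc 8: bank1 row0 -> MISS (open row0); precharges=4
Acc 9: bank2 row1 -> MISS (open row1); precharges=5
Acc 10: bank2 row4 -> MISS (open row4); precharges=6
Acc 11: bank2 row0 -> MISS (open row0); precharges=7
Acc 12: bank2 row4 -> MISS (open row4); precharges=8
Acc 13: bank0 row1 -> MISS (open row1); precharges=9
Acc 14: bank1 row1 -> MISS (open row1); precharges=10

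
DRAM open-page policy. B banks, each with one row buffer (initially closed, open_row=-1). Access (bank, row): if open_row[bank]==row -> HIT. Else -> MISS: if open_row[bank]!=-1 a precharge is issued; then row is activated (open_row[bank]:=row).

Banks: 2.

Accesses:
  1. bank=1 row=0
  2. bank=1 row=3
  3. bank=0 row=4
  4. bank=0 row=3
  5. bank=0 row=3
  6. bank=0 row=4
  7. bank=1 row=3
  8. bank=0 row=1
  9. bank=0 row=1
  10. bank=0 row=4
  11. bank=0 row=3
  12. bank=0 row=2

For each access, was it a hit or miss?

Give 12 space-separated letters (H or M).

Acc 1: bank1 row0 -> MISS (open row0); precharges=0
Acc 2: bank1 row3 -> MISS (open row3); precharges=1
Acc 3: bank0 row4 -> MISS (open row4); precharges=1
Acc 4: bank0 row3 -> MISS (open row3); precharges=2
Acc 5: bank0 row3 -> HIT
Acc 6: bank0 row4 -> MISS (open row4); precharges=3
Acc 7: bank1 row3 -> HIT
Acc 8: bank0 row1 -> MISS (open row1); precharges=4
Acc 9: bank0 row1 -> HIT
Acc 10: bank0 row4 -> MISS (open row4); precharges=5
Acc 11: bank0 row3 -> MISS (open row3); precharges=6
Acc 12: bank0 row2 -> MISS (open row2); precharges=7

Answer: M M M M H M H M H M M M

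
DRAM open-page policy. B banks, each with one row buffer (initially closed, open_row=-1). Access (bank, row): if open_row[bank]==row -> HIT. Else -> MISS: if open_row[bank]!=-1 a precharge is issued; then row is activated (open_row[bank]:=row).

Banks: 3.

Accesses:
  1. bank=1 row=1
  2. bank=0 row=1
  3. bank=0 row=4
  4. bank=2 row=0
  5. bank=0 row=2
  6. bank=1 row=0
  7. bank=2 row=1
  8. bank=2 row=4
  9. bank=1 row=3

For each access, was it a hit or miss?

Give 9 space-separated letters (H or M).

Acc 1: bank1 row1 -> MISS (open row1); precharges=0
Acc 2: bank0 row1 -> MISS (open row1); precharges=0
Acc 3: bank0 row4 -> MISS (open row4); precharges=1
Acc 4: bank2 row0 -> MISS (open row0); precharges=1
Acc 5: bank0 row2 -> MISS (open row2); precharges=2
Acc 6: bank1 row0 -> MISS (open row0); precharges=3
Acc 7: bank2 row1 -> MISS (open row1); precharges=4
Acc 8: bank2 row4 -> MISS (open row4); precharges=5
Acc 9: bank1 row3 -> MISS (open row3); precharges=6

Answer: M M M M M M M M M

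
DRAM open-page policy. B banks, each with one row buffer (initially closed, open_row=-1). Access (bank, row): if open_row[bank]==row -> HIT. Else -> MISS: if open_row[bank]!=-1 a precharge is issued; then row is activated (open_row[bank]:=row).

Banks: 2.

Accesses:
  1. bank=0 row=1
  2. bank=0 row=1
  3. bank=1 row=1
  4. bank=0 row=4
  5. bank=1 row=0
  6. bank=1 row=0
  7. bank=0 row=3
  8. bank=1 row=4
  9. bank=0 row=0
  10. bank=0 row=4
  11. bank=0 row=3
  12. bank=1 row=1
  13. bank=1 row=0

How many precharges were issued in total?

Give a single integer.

Answer: 9

Derivation:
Acc 1: bank0 row1 -> MISS (open row1); precharges=0
Acc 2: bank0 row1 -> HIT
Acc 3: bank1 row1 -> MISS (open row1); precharges=0
Acc 4: bank0 row4 -> MISS (open row4); precharges=1
Acc 5: bank1 row0 -> MISS (open row0); precharges=2
Acc 6: bank1 row0 -> HIT
Acc 7: bank0 row3 -> MISS (open row3); precharges=3
Acc 8: bank1 row4 -> MISS (open row4); precharges=4
Acc 9: bank0 row0 -> MISS (open row0); precharges=5
Acc 10: bank0 row4 -> MISS (open row4); precharges=6
Acc 11: bank0 row3 -> MISS (open row3); precharges=7
Acc 12: bank1 row1 -> MISS (open row1); precharges=8
Acc 13: bank1 row0 -> MISS (open row0); precharges=9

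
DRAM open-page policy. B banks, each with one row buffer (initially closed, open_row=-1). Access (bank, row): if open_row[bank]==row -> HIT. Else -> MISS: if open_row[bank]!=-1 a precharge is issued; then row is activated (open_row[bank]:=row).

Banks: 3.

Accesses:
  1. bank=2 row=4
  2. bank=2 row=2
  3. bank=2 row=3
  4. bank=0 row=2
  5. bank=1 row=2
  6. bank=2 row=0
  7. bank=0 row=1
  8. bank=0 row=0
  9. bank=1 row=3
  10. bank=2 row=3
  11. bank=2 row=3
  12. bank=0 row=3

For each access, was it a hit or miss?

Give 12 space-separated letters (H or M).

Answer: M M M M M M M M M M H M

Derivation:
Acc 1: bank2 row4 -> MISS (open row4); precharges=0
Acc 2: bank2 row2 -> MISS (open row2); precharges=1
Acc 3: bank2 row3 -> MISS (open row3); precharges=2
Acc 4: bank0 row2 -> MISS (open row2); precharges=2
Acc 5: bank1 row2 -> MISS (open row2); precharges=2
Acc 6: bank2 row0 -> MISS (open row0); precharges=3
Acc 7: bank0 row1 -> MISS (open row1); precharges=4
Acc 8: bank0 row0 -> MISS (open row0); precharges=5
Acc 9: bank1 row3 -> MISS (open row3); precharges=6
Acc 10: bank2 row3 -> MISS (open row3); precharges=7
Acc 11: bank2 row3 -> HIT
Acc 12: bank0 row3 -> MISS (open row3); precharges=8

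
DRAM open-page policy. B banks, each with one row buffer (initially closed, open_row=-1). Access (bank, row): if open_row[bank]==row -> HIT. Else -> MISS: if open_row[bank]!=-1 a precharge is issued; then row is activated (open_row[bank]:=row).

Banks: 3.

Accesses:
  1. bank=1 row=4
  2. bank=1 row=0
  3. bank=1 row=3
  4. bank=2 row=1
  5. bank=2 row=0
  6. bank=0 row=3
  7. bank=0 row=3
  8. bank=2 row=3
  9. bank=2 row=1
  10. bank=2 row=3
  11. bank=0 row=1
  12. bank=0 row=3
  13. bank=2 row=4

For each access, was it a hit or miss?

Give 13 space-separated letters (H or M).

Acc 1: bank1 row4 -> MISS (open row4); precharges=0
Acc 2: bank1 row0 -> MISS (open row0); precharges=1
Acc 3: bank1 row3 -> MISS (open row3); precharges=2
Acc 4: bank2 row1 -> MISS (open row1); precharges=2
Acc 5: bank2 row0 -> MISS (open row0); precharges=3
Acc 6: bank0 row3 -> MISS (open row3); precharges=3
Acc 7: bank0 row3 -> HIT
Acc 8: bank2 row3 -> MISS (open row3); precharges=4
Acc 9: bank2 row1 -> MISS (open row1); precharges=5
Acc 10: bank2 row3 -> MISS (open row3); precharges=6
Acc 11: bank0 row1 -> MISS (open row1); precharges=7
Acc 12: bank0 row3 -> MISS (open row3); precharges=8
Acc 13: bank2 row4 -> MISS (open row4); precharges=9

Answer: M M M M M M H M M M M M M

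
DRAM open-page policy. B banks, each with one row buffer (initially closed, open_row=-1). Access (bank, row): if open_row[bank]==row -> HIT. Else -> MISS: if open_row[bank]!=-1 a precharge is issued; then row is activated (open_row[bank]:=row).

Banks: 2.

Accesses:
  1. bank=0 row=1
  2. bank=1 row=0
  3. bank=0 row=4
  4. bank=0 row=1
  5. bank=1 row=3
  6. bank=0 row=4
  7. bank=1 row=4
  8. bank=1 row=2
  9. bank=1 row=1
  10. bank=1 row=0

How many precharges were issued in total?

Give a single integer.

Acc 1: bank0 row1 -> MISS (open row1); precharges=0
Acc 2: bank1 row0 -> MISS (open row0); precharges=0
Acc 3: bank0 row4 -> MISS (open row4); precharges=1
Acc 4: bank0 row1 -> MISS (open row1); precharges=2
Acc 5: bank1 row3 -> MISS (open row3); precharges=3
Acc 6: bank0 row4 -> MISS (open row4); precharges=4
Acc 7: bank1 row4 -> MISS (open row4); precharges=5
Acc 8: bank1 row2 -> MISS (open row2); precharges=6
Acc 9: bank1 row1 -> MISS (open row1); precharges=7
Acc 10: bank1 row0 -> MISS (open row0); precharges=8

Answer: 8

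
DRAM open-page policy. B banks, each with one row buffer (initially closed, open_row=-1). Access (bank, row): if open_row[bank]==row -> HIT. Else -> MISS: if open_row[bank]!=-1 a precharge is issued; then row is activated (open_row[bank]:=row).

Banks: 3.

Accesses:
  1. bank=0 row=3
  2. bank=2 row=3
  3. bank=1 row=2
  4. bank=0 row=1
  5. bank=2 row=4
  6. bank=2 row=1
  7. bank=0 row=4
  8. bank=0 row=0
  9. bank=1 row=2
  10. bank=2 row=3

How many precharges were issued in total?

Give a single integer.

Answer: 6

Derivation:
Acc 1: bank0 row3 -> MISS (open row3); precharges=0
Acc 2: bank2 row3 -> MISS (open row3); precharges=0
Acc 3: bank1 row2 -> MISS (open row2); precharges=0
Acc 4: bank0 row1 -> MISS (open row1); precharges=1
Acc 5: bank2 row4 -> MISS (open row4); precharges=2
Acc 6: bank2 row1 -> MISS (open row1); precharges=3
Acc 7: bank0 row4 -> MISS (open row4); precharges=4
Acc 8: bank0 row0 -> MISS (open row0); precharges=5
Acc 9: bank1 row2 -> HIT
Acc 10: bank2 row3 -> MISS (open row3); precharges=6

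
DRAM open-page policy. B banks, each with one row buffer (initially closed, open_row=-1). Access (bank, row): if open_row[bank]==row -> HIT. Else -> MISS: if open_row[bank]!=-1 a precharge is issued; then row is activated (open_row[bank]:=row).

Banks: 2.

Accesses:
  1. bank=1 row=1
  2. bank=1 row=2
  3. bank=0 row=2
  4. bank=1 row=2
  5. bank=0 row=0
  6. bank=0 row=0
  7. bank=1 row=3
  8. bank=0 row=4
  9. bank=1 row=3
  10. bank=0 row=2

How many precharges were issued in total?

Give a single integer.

Acc 1: bank1 row1 -> MISS (open row1); precharges=0
Acc 2: bank1 row2 -> MISS (open row2); precharges=1
Acc 3: bank0 row2 -> MISS (open row2); precharges=1
Acc 4: bank1 row2 -> HIT
Acc 5: bank0 row0 -> MISS (open row0); precharges=2
Acc 6: bank0 row0 -> HIT
Acc 7: bank1 row3 -> MISS (open row3); precharges=3
Acc 8: bank0 row4 -> MISS (open row4); precharges=4
Acc 9: bank1 row3 -> HIT
Acc 10: bank0 row2 -> MISS (open row2); precharges=5

Answer: 5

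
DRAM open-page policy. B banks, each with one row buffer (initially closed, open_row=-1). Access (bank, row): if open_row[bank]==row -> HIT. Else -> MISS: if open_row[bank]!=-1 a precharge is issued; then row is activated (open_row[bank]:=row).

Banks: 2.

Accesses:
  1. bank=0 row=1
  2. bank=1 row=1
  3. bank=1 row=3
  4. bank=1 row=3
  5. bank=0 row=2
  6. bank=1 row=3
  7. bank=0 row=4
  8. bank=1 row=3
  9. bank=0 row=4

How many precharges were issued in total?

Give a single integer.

Acc 1: bank0 row1 -> MISS (open row1); precharges=0
Acc 2: bank1 row1 -> MISS (open row1); precharges=0
Acc 3: bank1 row3 -> MISS (open row3); precharges=1
Acc 4: bank1 row3 -> HIT
Acc 5: bank0 row2 -> MISS (open row2); precharges=2
Acc 6: bank1 row3 -> HIT
Acc 7: bank0 row4 -> MISS (open row4); precharges=3
Acc 8: bank1 row3 -> HIT
Acc 9: bank0 row4 -> HIT

Answer: 3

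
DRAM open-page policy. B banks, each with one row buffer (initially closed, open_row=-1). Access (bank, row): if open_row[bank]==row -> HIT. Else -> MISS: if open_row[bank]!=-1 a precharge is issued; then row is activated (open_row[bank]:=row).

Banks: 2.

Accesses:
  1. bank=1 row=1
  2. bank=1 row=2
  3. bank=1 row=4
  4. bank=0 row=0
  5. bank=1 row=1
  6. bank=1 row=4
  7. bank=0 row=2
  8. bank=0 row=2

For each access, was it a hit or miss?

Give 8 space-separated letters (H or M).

Answer: M M M M M M M H

Derivation:
Acc 1: bank1 row1 -> MISS (open row1); precharges=0
Acc 2: bank1 row2 -> MISS (open row2); precharges=1
Acc 3: bank1 row4 -> MISS (open row4); precharges=2
Acc 4: bank0 row0 -> MISS (open row0); precharges=2
Acc 5: bank1 row1 -> MISS (open row1); precharges=3
Acc 6: bank1 row4 -> MISS (open row4); precharges=4
Acc 7: bank0 row2 -> MISS (open row2); precharges=5
Acc 8: bank0 row2 -> HIT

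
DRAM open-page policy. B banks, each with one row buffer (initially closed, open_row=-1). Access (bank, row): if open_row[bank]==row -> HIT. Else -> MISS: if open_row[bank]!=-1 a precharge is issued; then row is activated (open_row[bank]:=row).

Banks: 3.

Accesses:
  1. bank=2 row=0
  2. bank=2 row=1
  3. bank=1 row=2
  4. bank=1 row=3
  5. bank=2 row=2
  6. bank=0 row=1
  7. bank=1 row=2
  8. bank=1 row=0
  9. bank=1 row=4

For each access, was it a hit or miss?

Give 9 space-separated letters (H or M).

Answer: M M M M M M M M M

Derivation:
Acc 1: bank2 row0 -> MISS (open row0); precharges=0
Acc 2: bank2 row1 -> MISS (open row1); precharges=1
Acc 3: bank1 row2 -> MISS (open row2); precharges=1
Acc 4: bank1 row3 -> MISS (open row3); precharges=2
Acc 5: bank2 row2 -> MISS (open row2); precharges=3
Acc 6: bank0 row1 -> MISS (open row1); precharges=3
Acc 7: bank1 row2 -> MISS (open row2); precharges=4
Acc 8: bank1 row0 -> MISS (open row0); precharges=5
Acc 9: bank1 row4 -> MISS (open row4); precharges=6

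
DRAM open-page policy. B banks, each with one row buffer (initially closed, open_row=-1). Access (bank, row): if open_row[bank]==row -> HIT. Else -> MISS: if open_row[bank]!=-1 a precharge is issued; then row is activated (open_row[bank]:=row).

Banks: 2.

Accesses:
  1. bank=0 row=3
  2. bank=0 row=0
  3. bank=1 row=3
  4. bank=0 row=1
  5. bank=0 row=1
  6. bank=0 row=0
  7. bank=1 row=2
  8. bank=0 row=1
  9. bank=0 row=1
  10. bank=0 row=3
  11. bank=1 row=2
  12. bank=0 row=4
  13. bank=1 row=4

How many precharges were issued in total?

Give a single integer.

Answer: 8

Derivation:
Acc 1: bank0 row3 -> MISS (open row3); precharges=0
Acc 2: bank0 row0 -> MISS (open row0); precharges=1
Acc 3: bank1 row3 -> MISS (open row3); precharges=1
Acc 4: bank0 row1 -> MISS (open row1); precharges=2
Acc 5: bank0 row1 -> HIT
Acc 6: bank0 row0 -> MISS (open row0); precharges=3
Acc 7: bank1 row2 -> MISS (open row2); precharges=4
Acc 8: bank0 row1 -> MISS (open row1); precharges=5
Acc 9: bank0 row1 -> HIT
Acc 10: bank0 row3 -> MISS (open row3); precharges=6
Acc 11: bank1 row2 -> HIT
Acc 12: bank0 row4 -> MISS (open row4); precharges=7
Acc 13: bank1 row4 -> MISS (open row4); precharges=8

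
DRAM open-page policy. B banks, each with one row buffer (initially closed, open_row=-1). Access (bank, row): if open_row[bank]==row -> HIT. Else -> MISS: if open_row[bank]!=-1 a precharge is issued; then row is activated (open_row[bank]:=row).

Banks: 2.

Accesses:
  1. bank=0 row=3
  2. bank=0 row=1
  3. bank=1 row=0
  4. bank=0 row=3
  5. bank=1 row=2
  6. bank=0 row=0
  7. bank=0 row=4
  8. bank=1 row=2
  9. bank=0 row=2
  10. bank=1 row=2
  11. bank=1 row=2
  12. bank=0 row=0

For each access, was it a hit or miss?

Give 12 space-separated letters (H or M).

Answer: M M M M M M M H M H H M

Derivation:
Acc 1: bank0 row3 -> MISS (open row3); precharges=0
Acc 2: bank0 row1 -> MISS (open row1); precharges=1
Acc 3: bank1 row0 -> MISS (open row0); precharges=1
Acc 4: bank0 row3 -> MISS (open row3); precharges=2
Acc 5: bank1 row2 -> MISS (open row2); precharges=3
Acc 6: bank0 row0 -> MISS (open row0); precharges=4
Acc 7: bank0 row4 -> MISS (open row4); precharges=5
Acc 8: bank1 row2 -> HIT
Acc 9: bank0 row2 -> MISS (open row2); precharges=6
Acc 10: bank1 row2 -> HIT
Acc 11: bank1 row2 -> HIT
Acc 12: bank0 row0 -> MISS (open row0); precharges=7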